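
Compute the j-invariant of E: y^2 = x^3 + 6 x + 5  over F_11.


Delta = -16(4 a^3 + 27 b^2) mod 11 = 5
-1728 * (4 a)^3 = -1728 * (4*6)^3 mod 11 = 3
j = 3 * 5^(-1) mod 11 = 5

j = 5 (mod 11)


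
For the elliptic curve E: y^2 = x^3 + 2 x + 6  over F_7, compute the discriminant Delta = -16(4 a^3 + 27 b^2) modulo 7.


4 a^3 + 27 b^2 = 4*2^3 + 27*6^2 = 32 + 972 = 1004
Delta = -16 * (1004) = -16064
Delta mod 7 = 1

Delta = 1 (mod 7)


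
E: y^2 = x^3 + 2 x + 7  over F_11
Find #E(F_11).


For each x in F_11, count y with y^2 = x^3 + 2 x + 7 mod 11:
  x = 6: RHS = 4, y in [2, 9]  -> 2 point(s)
  x = 7: RHS = 1, y in [1, 10]  -> 2 point(s)
  x = 10: RHS = 4, y in [2, 9]  -> 2 point(s)
Affine points: 6. Add the point at infinity: total = 7.

#E(F_11) = 7


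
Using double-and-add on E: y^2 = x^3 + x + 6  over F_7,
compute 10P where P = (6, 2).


k = 10 = 1010_2 (binary, LSB first: 0101)
Double-and-add from P = (6, 2):
  bit 0 = 0: acc unchanged = O
  bit 1 = 1: acc = O + (3, 1) = (3, 1)
  bit 2 = 0: acc unchanged = (3, 1)
  bit 3 = 1: acc = (3, 1) + (2, 3) = (6, 5)

10P = (6, 5)


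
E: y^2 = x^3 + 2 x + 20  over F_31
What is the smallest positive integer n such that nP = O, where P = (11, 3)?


Compute successive multiples of P until we hit O:
  1P = (11, 3)
  2P = (25, 3)
  3P = (26, 28)
  4P = (14, 23)
  5P = (16, 5)
  6P = (24, 29)
  7P = (0, 19)
  8P = (7, 25)
  ... (continuing to 18P)
  18P = O

ord(P) = 18


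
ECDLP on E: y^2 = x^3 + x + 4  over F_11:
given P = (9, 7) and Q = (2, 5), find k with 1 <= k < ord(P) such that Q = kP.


Enumerate multiples of P until we hit Q = (2, 5):
  1P = (9, 7)
  2P = (2, 5)
Match found at i = 2.

k = 2


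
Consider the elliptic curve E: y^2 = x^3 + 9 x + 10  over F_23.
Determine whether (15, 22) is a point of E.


Check whether y^2 = x^3 + 9 x + 10 (mod 23) for (x, y) = (15, 22).
LHS: y^2 = 22^2 mod 23 = 1
RHS: x^3 + 9 x + 10 = 15^3 + 9*15 + 10 mod 23 = 1
LHS = RHS

Yes, on the curve


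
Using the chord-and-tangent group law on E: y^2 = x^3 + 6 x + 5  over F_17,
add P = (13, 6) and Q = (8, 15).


P != Q, so use the chord formula.
s = (y2 - y1) / (x2 - x1) = (9) / (12) mod 17 = 5
x3 = s^2 - x1 - x2 mod 17 = 5^2 - 13 - 8 = 4
y3 = s (x1 - x3) - y1 mod 17 = 5 * (13 - 4) - 6 = 5

P + Q = (4, 5)


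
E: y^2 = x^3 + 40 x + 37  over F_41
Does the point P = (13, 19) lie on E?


Check whether y^2 = x^3 + 40 x + 37 (mod 41) for (x, y) = (13, 19).
LHS: y^2 = 19^2 mod 41 = 33
RHS: x^3 + 40 x + 37 = 13^3 + 40*13 + 37 mod 41 = 7
LHS != RHS

No, not on the curve


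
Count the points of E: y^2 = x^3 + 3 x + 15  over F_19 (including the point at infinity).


For each x in F_19, count y with y^2 = x^3 + 3 x + 15 mod 19:
  x = 1: RHS = 0, y in [0]  -> 1 point(s)
  x = 8: RHS = 0, y in [0]  -> 1 point(s)
  x = 9: RHS = 11, y in [7, 12]  -> 2 point(s)
  x = 10: RHS = 0, y in [0]  -> 1 point(s)
  x = 11: RHS = 11, y in [7, 12]  -> 2 point(s)
  x = 13: RHS = 9, y in [3, 16]  -> 2 point(s)
  x = 16: RHS = 17, y in [6, 13]  -> 2 point(s)
  x = 17: RHS = 1, y in [1, 18]  -> 2 point(s)
  x = 18: RHS = 11, y in [7, 12]  -> 2 point(s)
Affine points: 15. Add the point at infinity: total = 16.

#E(F_19) = 16


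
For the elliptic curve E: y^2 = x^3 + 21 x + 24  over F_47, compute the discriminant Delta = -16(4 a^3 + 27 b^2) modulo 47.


4 a^3 + 27 b^2 = 4*21^3 + 27*24^2 = 37044 + 15552 = 52596
Delta = -16 * (52596) = -841536
Delta mod 47 = 46

Delta = 46 (mod 47)


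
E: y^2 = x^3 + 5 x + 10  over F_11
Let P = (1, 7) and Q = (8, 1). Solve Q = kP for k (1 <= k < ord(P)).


Enumerate multiples of P until we hit Q = (8, 1):
  1P = (1, 7)
  2P = (10, 2)
  3P = (9, 6)
  4P = (6, 6)
  5P = (8, 1)
Match found at i = 5.

k = 5


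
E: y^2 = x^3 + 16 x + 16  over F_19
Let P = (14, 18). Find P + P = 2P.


Doubling: s = (3 x1^2 + a) / (2 y1)
s = (3*14^2 + 16) / (2*18) mod 19 = 2
x3 = s^2 - 2 x1 mod 19 = 2^2 - 2*14 = 14
y3 = s (x1 - x3) - y1 mod 19 = 2 * (14 - 14) - 18 = 1

2P = (14, 1)


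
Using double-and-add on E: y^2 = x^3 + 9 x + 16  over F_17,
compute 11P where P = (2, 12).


k = 11 = 1011_2 (binary, LSB first: 1101)
Double-and-add from P = (2, 12):
  bit 0 = 1: acc = O + (2, 12) = (2, 12)
  bit 1 = 1: acc = (2, 12) + (5, 13) = (12, 13)
  bit 2 = 0: acc unchanged = (12, 13)
  bit 3 = 1: acc = (12, 13) + (13, 16) = (1, 3)

11P = (1, 3)


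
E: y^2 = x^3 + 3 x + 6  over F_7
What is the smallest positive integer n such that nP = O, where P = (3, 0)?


Compute successive multiples of P until we hit O:
  1P = (3, 0)
  2P = O

ord(P) = 2


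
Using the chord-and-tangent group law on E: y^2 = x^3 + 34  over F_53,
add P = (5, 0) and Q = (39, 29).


P != Q, so use the chord formula.
s = (y2 - y1) / (x2 - x1) = (29) / (34) mod 53 = 18
x3 = s^2 - x1 - x2 mod 53 = 18^2 - 5 - 39 = 15
y3 = s (x1 - x3) - y1 mod 53 = 18 * (5 - 15) - 0 = 32

P + Q = (15, 32)


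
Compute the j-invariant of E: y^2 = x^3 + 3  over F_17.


Delta = -16(4 a^3 + 27 b^2) mod 17 = 5
-1728 * (4 a)^3 = -1728 * (4*0)^3 mod 17 = 0
j = 0 * 5^(-1) mod 17 = 0

j = 0 (mod 17)


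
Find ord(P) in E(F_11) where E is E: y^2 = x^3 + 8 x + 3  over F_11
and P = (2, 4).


Compute successive multiples of P until we hit O:
  1P = (2, 4)
  2P = (5, 5)
  3P = (9, 1)
  4P = (4, 0)
  5P = (9, 10)
  6P = (5, 6)
  7P = (2, 7)
  8P = O

ord(P) = 8


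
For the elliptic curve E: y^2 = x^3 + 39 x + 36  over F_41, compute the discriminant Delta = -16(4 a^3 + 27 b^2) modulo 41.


4 a^3 + 27 b^2 = 4*39^3 + 27*36^2 = 237276 + 34992 = 272268
Delta = -16 * (272268) = -4356288
Delta mod 41 = 3

Delta = 3 (mod 41)


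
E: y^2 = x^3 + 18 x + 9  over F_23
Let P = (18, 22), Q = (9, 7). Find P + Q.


P != Q, so use the chord formula.
s = (y2 - y1) / (x2 - x1) = (8) / (14) mod 23 = 17
x3 = s^2 - x1 - x2 mod 23 = 17^2 - 18 - 9 = 9
y3 = s (x1 - x3) - y1 mod 23 = 17 * (18 - 9) - 22 = 16

P + Q = (9, 16)


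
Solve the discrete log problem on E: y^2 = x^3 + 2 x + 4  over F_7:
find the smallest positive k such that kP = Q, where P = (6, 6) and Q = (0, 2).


Enumerate multiples of P until we hit Q = (0, 2):
  1P = (6, 6)
  2P = (3, 4)
  3P = (0, 5)
  4P = (2, 4)
  5P = (1, 0)
  6P = (2, 3)
  7P = (0, 2)
Match found at i = 7.

k = 7


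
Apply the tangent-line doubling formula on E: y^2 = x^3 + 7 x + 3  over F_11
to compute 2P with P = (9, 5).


Doubling: s = (3 x1^2 + a) / (2 y1)
s = (3*9^2 + 7) / (2*5) mod 11 = 3
x3 = s^2 - 2 x1 mod 11 = 3^2 - 2*9 = 2
y3 = s (x1 - x3) - y1 mod 11 = 3 * (9 - 2) - 5 = 5

2P = (2, 5)


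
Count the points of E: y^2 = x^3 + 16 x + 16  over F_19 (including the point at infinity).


For each x in F_19, count y with y^2 = x^3 + 16 x + 16 mod 19:
  x = 0: RHS = 16, y in [4, 15]  -> 2 point(s)
  x = 4: RHS = 11, y in [7, 12]  -> 2 point(s)
  x = 6: RHS = 5, y in [9, 10]  -> 2 point(s)
  x = 10: RHS = 17, y in [6, 13]  -> 2 point(s)
  x = 12: RHS = 17, y in [6, 13]  -> 2 point(s)
  x = 14: RHS = 1, y in [1, 18]  -> 2 point(s)
  x = 16: RHS = 17, y in [6, 13]  -> 2 point(s)
Affine points: 14. Add the point at infinity: total = 15.

#E(F_19) = 15


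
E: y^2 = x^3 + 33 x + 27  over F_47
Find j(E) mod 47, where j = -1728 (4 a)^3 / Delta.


Delta = -16(4 a^3 + 27 b^2) mod 47 = 43
-1728 * (4 a)^3 = -1728 * (4*33)^3 mod 47 = 18
j = 18 * 43^(-1) mod 47 = 19

j = 19 (mod 47)


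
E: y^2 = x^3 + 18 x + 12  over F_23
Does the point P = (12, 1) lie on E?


Check whether y^2 = x^3 + 18 x + 12 (mod 23) for (x, y) = (12, 1).
LHS: y^2 = 1^2 mod 23 = 1
RHS: x^3 + 18 x + 12 = 12^3 + 18*12 + 12 mod 23 = 1
LHS = RHS

Yes, on the curve


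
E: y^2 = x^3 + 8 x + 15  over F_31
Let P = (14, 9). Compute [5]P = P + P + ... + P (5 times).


k = 5 = 101_2 (binary, LSB first: 101)
Double-and-add from P = (14, 9):
  bit 0 = 1: acc = O + (14, 9) = (14, 9)
  bit 1 = 0: acc unchanged = (14, 9)
  bit 2 = 1: acc = (14, 9) + (3, 2) = (8, 23)

5P = (8, 23)


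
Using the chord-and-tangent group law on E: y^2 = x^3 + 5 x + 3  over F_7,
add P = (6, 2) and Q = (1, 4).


P != Q, so use the chord formula.
s = (y2 - y1) / (x2 - x1) = (2) / (2) mod 7 = 1
x3 = s^2 - x1 - x2 mod 7 = 1^2 - 6 - 1 = 1
y3 = s (x1 - x3) - y1 mod 7 = 1 * (6 - 1) - 2 = 3

P + Q = (1, 3)


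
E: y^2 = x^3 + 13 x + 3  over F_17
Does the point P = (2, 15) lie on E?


Check whether y^2 = x^3 + 13 x + 3 (mod 17) for (x, y) = (2, 15).
LHS: y^2 = 15^2 mod 17 = 4
RHS: x^3 + 13 x + 3 = 2^3 + 13*2 + 3 mod 17 = 3
LHS != RHS

No, not on the curve


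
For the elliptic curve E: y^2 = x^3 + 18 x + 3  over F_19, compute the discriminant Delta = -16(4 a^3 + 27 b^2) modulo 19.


4 a^3 + 27 b^2 = 4*18^3 + 27*3^2 = 23328 + 243 = 23571
Delta = -16 * (23571) = -377136
Delta mod 19 = 14

Delta = 14 (mod 19)


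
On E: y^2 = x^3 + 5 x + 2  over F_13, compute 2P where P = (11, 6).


Doubling: s = (3 x1^2 + a) / (2 y1)
s = (3*11^2 + 5) / (2*6) mod 13 = 9
x3 = s^2 - 2 x1 mod 13 = 9^2 - 2*11 = 7
y3 = s (x1 - x3) - y1 mod 13 = 9 * (11 - 7) - 6 = 4

2P = (7, 4)


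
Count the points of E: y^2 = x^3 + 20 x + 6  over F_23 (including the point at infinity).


For each x in F_23, count y with y^2 = x^3 + 20 x + 6 mod 23:
  x = 0: RHS = 6, y in [11, 12]  -> 2 point(s)
  x = 1: RHS = 4, y in [2, 21]  -> 2 point(s)
  x = 2: RHS = 8, y in [10, 13]  -> 2 point(s)
  x = 3: RHS = 1, y in [1, 22]  -> 2 point(s)
  x = 4: RHS = 12, y in [9, 14]  -> 2 point(s)
  x = 5: RHS = 1, y in [1, 22]  -> 2 point(s)
  x = 7: RHS = 6, y in [11, 12]  -> 2 point(s)
  x = 9: RHS = 18, y in [8, 15]  -> 2 point(s)
  x = 11: RHS = 16, y in [4, 19]  -> 2 point(s)
  x = 13: RHS = 2, y in [5, 18]  -> 2 point(s)
  x = 15: RHS = 1, y in [1, 22]  -> 2 point(s)
  x = 16: RHS = 6, y in [11, 12]  -> 2 point(s)
  x = 19: RHS = 0, y in [0]  -> 1 point(s)
  x = 21: RHS = 4, y in [2, 21]  -> 2 point(s)
  x = 22: RHS = 8, y in [10, 13]  -> 2 point(s)
Affine points: 29. Add the point at infinity: total = 30.

#E(F_23) = 30


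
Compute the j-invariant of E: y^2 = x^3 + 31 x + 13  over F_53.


Delta = -16(4 a^3 + 27 b^2) mod 53 = 24
-1728 * (4 a)^3 = -1728 * (4*31)^3 mod 53 = 42
j = 42 * 24^(-1) mod 53 = 15

j = 15 (mod 53)


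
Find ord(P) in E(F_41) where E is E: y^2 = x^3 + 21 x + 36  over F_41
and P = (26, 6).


Compute successive multiples of P until we hit O:
  1P = (26, 6)
  2P = (32, 15)
  3P = (16, 9)
  4P = (20, 25)
  5P = (13, 28)
  6P = (25, 27)
  7P = (21, 12)
  8P = (2, 39)
  ... (continuing to 39P)
  39P = O

ord(P) = 39


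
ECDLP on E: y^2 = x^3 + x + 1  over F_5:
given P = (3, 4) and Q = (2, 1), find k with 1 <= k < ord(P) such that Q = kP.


Enumerate multiples of P until we hit Q = (2, 1):
  1P = (3, 4)
  2P = (0, 4)
  3P = (2, 1)
Match found at i = 3.

k = 3


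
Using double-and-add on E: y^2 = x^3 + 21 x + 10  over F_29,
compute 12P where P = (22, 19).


k = 12 = 1100_2 (binary, LSB first: 0011)
Double-and-add from P = (22, 19):
  bit 0 = 0: acc unchanged = O
  bit 1 = 0: acc unchanged = O
  bit 2 = 1: acc = O + (4, 10) = (4, 10)
  bit 3 = 1: acc = (4, 10) + (25, 6) = (22, 10)

12P = (22, 10)


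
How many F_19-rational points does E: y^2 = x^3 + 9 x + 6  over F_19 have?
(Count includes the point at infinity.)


For each x in F_19, count y with y^2 = x^3 + 9 x + 6 mod 19:
  x = 0: RHS = 6, y in [5, 14]  -> 2 point(s)
  x = 1: RHS = 16, y in [4, 15]  -> 2 point(s)
  x = 4: RHS = 11, y in [7, 12]  -> 2 point(s)
  x = 5: RHS = 5, y in [9, 10]  -> 2 point(s)
  x = 8: RHS = 1, y in [1, 18]  -> 2 point(s)
  x = 11: RHS = 11, y in [7, 12]  -> 2 point(s)
  x = 14: RHS = 7, y in [8, 11]  -> 2 point(s)
  x = 15: RHS = 1, y in [1, 18]  -> 2 point(s)
  x = 16: RHS = 9, y in [3, 16]  -> 2 point(s)
Affine points: 18. Add the point at infinity: total = 19.

#E(F_19) = 19


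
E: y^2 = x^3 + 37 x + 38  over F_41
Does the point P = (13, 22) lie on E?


Check whether y^2 = x^3 + 37 x + 38 (mod 41) for (x, y) = (13, 22).
LHS: y^2 = 22^2 mod 41 = 33
RHS: x^3 + 37 x + 38 = 13^3 + 37*13 + 38 mod 41 = 10
LHS != RHS

No, not on the curve


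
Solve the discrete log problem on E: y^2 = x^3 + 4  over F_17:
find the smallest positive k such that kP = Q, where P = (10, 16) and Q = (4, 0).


Enumerate multiples of P until we hit Q = (4, 0):
  1P = (10, 16)
  2P = (6, 13)
  3P = (9, 6)
  4P = (13, 5)
  5P = (15, 8)
  6P = (0, 2)
  7P = (11, 3)
  8P = (12, 10)
  9P = (4, 0)
Match found at i = 9.

k = 9


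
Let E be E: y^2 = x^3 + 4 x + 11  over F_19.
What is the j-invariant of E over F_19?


Delta = -16(4 a^3 + 27 b^2) mod 19 = 5
-1728 * (4 a)^3 = -1728 * (4*4)^3 mod 19 = 11
j = 11 * 5^(-1) mod 19 = 6

j = 6 (mod 19)


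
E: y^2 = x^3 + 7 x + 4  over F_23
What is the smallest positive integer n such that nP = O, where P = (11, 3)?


Compute successive multiples of P until we hit O:
  1P = (11, 3)
  2P = (19, 2)
  3P = (2, 16)
  4P = (3, 11)
  5P = (10, 19)
  6P = (5, 16)
  7P = (20, 5)
  8P = (0, 2)
  ... (continuing to 25P)
  25P = O

ord(P) = 25


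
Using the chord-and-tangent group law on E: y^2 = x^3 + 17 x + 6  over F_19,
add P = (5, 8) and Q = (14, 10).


P != Q, so use the chord formula.
s = (y2 - y1) / (x2 - x1) = (2) / (9) mod 19 = 15
x3 = s^2 - x1 - x2 mod 19 = 15^2 - 5 - 14 = 16
y3 = s (x1 - x3) - y1 mod 19 = 15 * (5 - 16) - 8 = 17

P + Q = (16, 17)


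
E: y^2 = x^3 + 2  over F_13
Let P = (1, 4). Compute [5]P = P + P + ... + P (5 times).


k = 5 = 101_2 (binary, LSB first: 101)
Double-and-add from P = (1, 4):
  bit 0 = 1: acc = O + (1, 4) = (1, 4)
  bit 1 = 0: acc unchanged = (1, 4)
  bit 2 = 1: acc = (1, 4) + (10, 1) = (5, 6)

5P = (5, 6)


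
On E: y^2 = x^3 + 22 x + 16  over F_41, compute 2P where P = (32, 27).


Doubling: s = (3 x1^2 + a) / (2 y1)
s = (3*32^2 + 22) / (2*27) mod 41 = 33
x3 = s^2 - 2 x1 mod 41 = 33^2 - 2*32 = 0
y3 = s (x1 - x3) - y1 mod 41 = 33 * (32 - 0) - 27 = 4

2P = (0, 4)


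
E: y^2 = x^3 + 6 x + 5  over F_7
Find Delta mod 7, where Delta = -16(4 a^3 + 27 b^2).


4 a^3 + 27 b^2 = 4*6^3 + 27*5^2 = 864 + 675 = 1539
Delta = -16 * (1539) = -24624
Delta mod 7 = 2

Delta = 2 (mod 7)


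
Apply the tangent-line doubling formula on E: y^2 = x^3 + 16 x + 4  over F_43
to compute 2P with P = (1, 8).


Doubling: s = (3 x1^2 + a) / (2 y1)
s = (3*1^2 + 16) / (2*8) mod 43 = 20
x3 = s^2 - 2 x1 mod 43 = 20^2 - 2*1 = 11
y3 = s (x1 - x3) - y1 mod 43 = 20 * (1 - 11) - 8 = 7

2P = (11, 7)


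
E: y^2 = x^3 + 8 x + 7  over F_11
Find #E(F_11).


For each x in F_11, count y with y^2 = x^3 + 8 x + 7 mod 11:
  x = 1: RHS = 5, y in [4, 7]  -> 2 point(s)
  x = 2: RHS = 9, y in [3, 8]  -> 2 point(s)
  x = 3: RHS = 3, y in [5, 6]  -> 2 point(s)
  x = 4: RHS = 4, y in [2, 9]  -> 2 point(s)
  x = 8: RHS = 0, y in [0]  -> 1 point(s)
  x = 9: RHS = 5, y in [4, 7]  -> 2 point(s)
  x = 10: RHS = 9, y in [3, 8]  -> 2 point(s)
Affine points: 13. Add the point at infinity: total = 14.

#E(F_11) = 14


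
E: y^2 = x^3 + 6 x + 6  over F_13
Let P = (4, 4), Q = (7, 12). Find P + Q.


P != Q, so use the chord formula.
s = (y2 - y1) / (x2 - x1) = (8) / (3) mod 13 = 7
x3 = s^2 - x1 - x2 mod 13 = 7^2 - 4 - 7 = 12
y3 = s (x1 - x3) - y1 mod 13 = 7 * (4 - 12) - 4 = 5

P + Q = (12, 5)


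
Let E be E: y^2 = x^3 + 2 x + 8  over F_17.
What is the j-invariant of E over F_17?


Delta = -16(4 a^3 + 27 b^2) mod 17 = 9
-1728 * (4 a)^3 = -1728 * (4*2)^3 mod 17 = 12
j = 12 * 9^(-1) mod 17 = 7

j = 7 (mod 17)


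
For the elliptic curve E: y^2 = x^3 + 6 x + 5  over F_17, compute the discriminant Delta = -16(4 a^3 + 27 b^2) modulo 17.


4 a^3 + 27 b^2 = 4*6^3 + 27*5^2 = 864 + 675 = 1539
Delta = -16 * (1539) = -24624
Delta mod 17 = 9

Delta = 9 (mod 17)


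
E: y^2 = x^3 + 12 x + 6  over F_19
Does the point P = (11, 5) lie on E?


Check whether y^2 = x^3 + 12 x + 6 (mod 19) for (x, y) = (11, 5).
LHS: y^2 = 5^2 mod 19 = 6
RHS: x^3 + 12 x + 6 = 11^3 + 12*11 + 6 mod 19 = 6
LHS = RHS

Yes, on the curve


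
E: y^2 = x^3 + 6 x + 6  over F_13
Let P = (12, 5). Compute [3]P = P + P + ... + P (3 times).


k = 3 = 11_2 (binary, LSB first: 11)
Double-and-add from P = (12, 5):
  bit 0 = 1: acc = O + (12, 5) = (12, 5)
  bit 1 = 1: acc = (12, 5) + (11, 5) = (3, 8)

3P = (3, 8)


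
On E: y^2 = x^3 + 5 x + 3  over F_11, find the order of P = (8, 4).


Compute successive multiples of P until we hit O:
  1P = (8, 4)
  2P = (0, 6)
  3P = (1, 8)
  4P = (3, 1)
  5P = (3, 10)
  6P = (1, 3)
  7P = (0, 5)
  8P = (8, 7)
  ... (continuing to 9P)
  9P = O

ord(P) = 9


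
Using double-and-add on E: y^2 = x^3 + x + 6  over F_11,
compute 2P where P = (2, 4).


k = 2 = 10_2 (binary, LSB first: 01)
Double-and-add from P = (2, 4):
  bit 0 = 0: acc unchanged = O
  bit 1 = 1: acc = O + (5, 9) = (5, 9)

2P = (5, 9)


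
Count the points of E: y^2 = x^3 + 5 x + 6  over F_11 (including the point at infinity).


For each x in F_11, count y with y^2 = x^3 + 5 x + 6 mod 11:
  x = 1: RHS = 1, y in [1, 10]  -> 2 point(s)
  x = 3: RHS = 4, y in [2, 9]  -> 2 point(s)
  x = 10: RHS = 0, y in [0]  -> 1 point(s)
Affine points: 5. Add the point at infinity: total = 6.

#E(F_11) = 6


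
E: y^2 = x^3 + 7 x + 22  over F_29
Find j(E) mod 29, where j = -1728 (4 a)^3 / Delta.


Delta = -16(4 a^3 + 27 b^2) mod 29 = 3
-1728 * (4 a)^3 = -1728 * (4*7)^3 mod 29 = 17
j = 17 * 3^(-1) mod 29 = 25

j = 25 (mod 29)


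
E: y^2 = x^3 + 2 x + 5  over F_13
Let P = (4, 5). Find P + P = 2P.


Doubling: s = (3 x1^2 + a) / (2 y1)
s = (3*4^2 + 2) / (2*5) mod 13 = 5
x3 = s^2 - 2 x1 mod 13 = 5^2 - 2*4 = 4
y3 = s (x1 - x3) - y1 mod 13 = 5 * (4 - 4) - 5 = 8

2P = (4, 8)


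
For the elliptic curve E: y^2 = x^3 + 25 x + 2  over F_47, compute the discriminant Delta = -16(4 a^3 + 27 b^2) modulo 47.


4 a^3 + 27 b^2 = 4*25^3 + 27*2^2 = 62500 + 108 = 62608
Delta = -16 * (62608) = -1001728
Delta mod 47 = 30

Delta = 30 (mod 47)


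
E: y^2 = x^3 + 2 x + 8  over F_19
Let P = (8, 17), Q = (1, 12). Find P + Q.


P != Q, so use the chord formula.
s = (y2 - y1) / (x2 - x1) = (14) / (12) mod 19 = 17
x3 = s^2 - x1 - x2 mod 19 = 17^2 - 8 - 1 = 14
y3 = s (x1 - x3) - y1 mod 19 = 17 * (8 - 14) - 17 = 14

P + Q = (14, 14)


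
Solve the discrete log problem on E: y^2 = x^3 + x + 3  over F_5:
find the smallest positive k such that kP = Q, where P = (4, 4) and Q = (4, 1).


Enumerate multiples of P until we hit Q = (4, 1):
  1P = (4, 4)
  2P = (1, 0)
  3P = (4, 1)
Match found at i = 3.

k = 3


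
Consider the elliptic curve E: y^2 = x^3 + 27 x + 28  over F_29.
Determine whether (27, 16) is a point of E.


Check whether y^2 = x^3 + 27 x + 28 (mod 29) for (x, y) = (27, 16).
LHS: y^2 = 16^2 mod 29 = 24
RHS: x^3 + 27 x + 28 = 27^3 + 27*27 + 28 mod 29 = 24
LHS = RHS

Yes, on the curve


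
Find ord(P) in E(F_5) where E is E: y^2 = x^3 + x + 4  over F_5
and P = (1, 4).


Compute successive multiples of P until we hit O:
  1P = (1, 4)
  2P = (2, 3)
  3P = (3, 3)
  4P = (0, 3)
  5P = (0, 2)
  6P = (3, 2)
  7P = (2, 2)
  8P = (1, 1)
  ... (continuing to 9P)
  9P = O

ord(P) = 9


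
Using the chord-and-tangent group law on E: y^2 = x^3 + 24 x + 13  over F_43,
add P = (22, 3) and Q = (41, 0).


P != Q, so use the chord formula.
s = (y2 - y1) / (x2 - x1) = (40) / (19) mod 43 = 27
x3 = s^2 - x1 - x2 mod 43 = 27^2 - 22 - 41 = 21
y3 = s (x1 - x3) - y1 mod 43 = 27 * (22 - 21) - 3 = 24

P + Q = (21, 24)


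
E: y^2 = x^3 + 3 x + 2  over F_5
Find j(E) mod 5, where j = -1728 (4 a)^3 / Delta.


Delta = -16(4 a^3 + 27 b^2) mod 5 = 4
-1728 * (4 a)^3 = -1728 * (4*3)^3 mod 5 = 1
j = 1 * 4^(-1) mod 5 = 4

j = 4 (mod 5)


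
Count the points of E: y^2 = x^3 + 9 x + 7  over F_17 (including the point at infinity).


For each x in F_17, count y with y^2 = x^3 + 9 x + 7 mod 17:
  x = 1: RHS = 0, y in [0]  -> 1 point(s)
  x = 2: RHS = 16, y in [4, 13]  -> 2 point(s)
  x = 8: RHS = 13, y in [8, 9]  -> 2 point(s)
  x = 9: RHS = 1, y in [1, 16]  -> 2 point(s)
  x = 10: RHS = 9, y in [3, 14]  -> 2 point(s)
  x = 11: RHS = 9, y in [3, 14]  -> 2 point(s)
  x = 13: RHS = 9, y in [3, 14]  -> 2 point(s)
  x = 14: RHS = 4, y in [2, 15]  -> 2 point(s)
  x = 15: RHS = 15, y in [7, 10]  -> 2 point(s)
Affine points: 17. Add the point at infinity: total = 18.

#E(F_17) = 18


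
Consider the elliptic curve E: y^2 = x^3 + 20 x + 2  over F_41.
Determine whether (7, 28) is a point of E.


Check whether y^2 = x^3 + 20 x + 2 (mod 41) for (x, y) = (7, 28).
LHS: y^2 = 28^2 mod 41 = 5
RHS: x^3 + 20 x + 2 = 7^3 + 20*7 + 2 mod 41 = 34
LHS != RHS

No, not on the curve


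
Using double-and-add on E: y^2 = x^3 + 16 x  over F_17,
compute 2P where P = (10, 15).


k = 2 = 10_2 (binary, LSB first: 01)
Double-and-add from P = (10, 15):
  bit 0 = 0: acc unchanged = O
  bit 1 = 1: acc = O + (16, 0) = (16, 0)

2P = (16, 0)


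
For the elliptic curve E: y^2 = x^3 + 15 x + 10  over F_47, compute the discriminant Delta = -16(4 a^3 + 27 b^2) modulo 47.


4 a^3 + 27 b^2 = 4*15^3 + 27*10^2 = 13500 + 2700 = 16200
Delta = -16 * (16200) = -259200
Delta mod 47 = 5

Delta = 5 (mod 47)


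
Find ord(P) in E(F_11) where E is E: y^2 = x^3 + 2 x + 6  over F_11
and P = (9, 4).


Compute successive multiples of P until we hit O:
  1P = (9, 4)
  2P = (5, 3)
  3P = (6, 5)
  4P = (1, 8)
  5P = (4, 10)
  6P = (10, 6)
  7P = (7, 0)
  8P = (10, 5)
  ... (continuing to 14P)
  14P = O

ord(P) = 14


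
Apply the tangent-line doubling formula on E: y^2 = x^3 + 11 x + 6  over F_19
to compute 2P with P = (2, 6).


Doubling: s = (3 x1^2 + a) / (2 y1)
s = (3*2^2 + 11) / (2*6) mod 19 = 13
x3 = s^2 - 2 x1 mod 19 = 13^2 - 2*2 = 13
y3 = s (x1 - x3) - y1 mod 19 = 13 * (2 - 13) - 6 = 3

2P = (13, 3)


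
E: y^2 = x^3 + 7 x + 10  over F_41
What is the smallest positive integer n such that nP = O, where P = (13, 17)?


Compute successive multiples of P until we hit O:
  1P = (13, 17)
  2P = (14, 33)
  3P = (24, 12)
  4P = (12, 31)
  5P = (7, 22)
  6P = (16, 6)
  7P = (30, 18)
  8P = (19, 14)
  ... (continuing to 50P)
  50P = O

ord(P) = 50


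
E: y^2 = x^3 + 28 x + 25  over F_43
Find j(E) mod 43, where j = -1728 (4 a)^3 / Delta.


Delta = -16(4 a^3 + 27 b^2) mod 43 = 8
-1728 * (4 a)^3 = -1728 * (4*28)^3 mod 43 = 2
j = 2 * 8^(-1) mod 43 = 11

j = 11 (mod 43)


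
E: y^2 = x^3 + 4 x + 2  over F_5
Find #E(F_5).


For each x in F_5, count y with y^2 = x^3 + 4 x + 2 mod 5:
  x = 3: RHS = 1, y in [1, 4]  -> 2 point(s)
Affine points: 2. Add the point at infinity: total = 3.

#E(F_5) = 3


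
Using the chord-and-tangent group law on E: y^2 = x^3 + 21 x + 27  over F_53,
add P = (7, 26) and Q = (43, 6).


P != Q, so use the chord formula.
s = (y2 - y1) / (x2 - x1) = (33) / (36) mod 53 = 23
x3 = s^2 - x1 - x2 mod 53 = 23^2 - 7 - 43 = 2
y3 = s (x1 - x3) - y1 mod 53 = 23 * (7 - 2) - 26 = 36

P + Q = (2, 36)


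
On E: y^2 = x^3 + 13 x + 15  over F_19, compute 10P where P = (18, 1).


k = 10 = 1010_2 (binary, LSB first: 0101)
Double-and-add from P = (18, 1):
  bit 0 = 0: acc unchanged = O
  bit 1 = 1: acc = O + (9, 14) = (9, 14)
  bit 2 = 0: acc unchanged = (9, 14)
  bit 3 = 1: acc = (9, 14) + (2, 7) = (9, 5)

10P = (9, 5)


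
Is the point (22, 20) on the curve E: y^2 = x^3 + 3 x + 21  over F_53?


Check whether y^2 = x^3 + 3 x + 21 (mod 53) for (x, y) = (22, 20).
LHS: y^2 = 20^2 mod 53 = 29
RHS: x^3 + 3 x + 21 = 22^3 + 3*22 + 21 mod 53 = 29
LHS = RHS

Yes, on the curve


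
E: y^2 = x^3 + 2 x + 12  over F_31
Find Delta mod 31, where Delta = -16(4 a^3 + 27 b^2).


4 a^3 + 27 b^2 = 4*2^3 + 27*12^2 = 32 + 3888 = 3920
Delta = -16 * (3920) = -62720
Delta mod 31 = 24

Delta = 24 (mod 31)


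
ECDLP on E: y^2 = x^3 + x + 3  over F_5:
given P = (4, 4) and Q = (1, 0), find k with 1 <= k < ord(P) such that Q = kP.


Enumerate multiples of P until we hit Q = (1, 0):
  1P = (4, 4)
  2P = (1, 0)
Match found at i = 2.

k = 2


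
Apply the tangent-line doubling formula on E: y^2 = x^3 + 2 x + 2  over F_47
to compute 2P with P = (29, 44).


Doubling: s = (3 x1^2 + a) / (2 y1)
s = (3*29^2 + 2) / (2*44) mod 47 = 10
x3 = s^2 - 2 x1 mod 47 = 10^2 - 2*29 = 42
y3 = s (x1 - x3) - y1 mod 47 = 10 * (29 - 42) - 44 = 14

2P = (42, 14)


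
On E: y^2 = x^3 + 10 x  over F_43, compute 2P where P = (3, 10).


Doubling: s = (3 x1^2 + a) / (2 y1)
s = (3*3^2 + 10) / (2*10) mod 43 = 4
x3 = s^2 - 2 x1 mod 43 = 4^2 - 2*3 = 10
y3 = s (x1 - x3) - y1 mod 43 = 4 * (3 - 10) - 10 = 5

2P = (10, 5)


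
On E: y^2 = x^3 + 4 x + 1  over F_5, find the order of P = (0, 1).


Compute successive multiples of P until we hit O:
  1P = (0, 1)
  2P = (4, 1)
  3P = (1, 4)
  4P = (3, 0)
  5P = (1, 1)
  6P = (4, 4)
  7P = (0, 4)
  8P = O

ord(P) = 8


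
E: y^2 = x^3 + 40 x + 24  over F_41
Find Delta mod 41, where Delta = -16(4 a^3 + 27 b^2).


4 a^3 + 27 b^2 = 4*40^3 + 27*24^2 = 256000 + 15552 = 271552
Delta = -16 * (271552) = -4344832
Delta mod 41 = 20

Delta = 20 (mod 41)


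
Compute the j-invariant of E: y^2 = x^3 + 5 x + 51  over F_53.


Delta = -16(4 a^3 + 27 b^2) mod 53 = 24
-1728 * (4 a)^3 = -1728 * (4*5)^3 mod 53 = 43
j = 43 * 24^(-1) mod 53 = 4

j = 4 (mod 53)


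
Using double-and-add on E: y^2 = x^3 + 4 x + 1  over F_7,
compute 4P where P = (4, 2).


k = 4 = 100_2 (binary, LSB first: 001)
Double-and-add from P = (4, 2):
  bit 0 = 0: acc unchanged = O
  bit 1 = 0: acc unchanged = O
  bit 2 = 1: acc = O + (4, 5) = (4, 5)

4P = (4, 5)


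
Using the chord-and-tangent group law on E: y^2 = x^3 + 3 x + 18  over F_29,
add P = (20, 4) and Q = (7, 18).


P != Q, so use the chord formula.
s = (y2 - y1) / (x2 - x1) = (14) / (16) mod 29 = 19
x3 = s^2 - x1 - x2 mod 29 = 19^2 - 20 - 7 = 15
y3 = s (x1 - x3) - y1 mod 29 = 19 * (20 - 15) - 4 = 4

P + Q = (15, 4)


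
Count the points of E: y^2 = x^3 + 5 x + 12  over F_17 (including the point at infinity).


For each x in F_17, count y with y^2 = x^3 + 5 x + 12 mod 17:
  x = 1: RHS = 1, y in [1, 16]  -> 2 point(s)
  x = 2: RHS = 13, y in [8, 9]  -> 2 point(s)
  x = 5: RHS = 9, y in [3, 14]  -> 2 point(s)
  x = 7: RHS = 16, y in [4, 13]  -> 2 point(s)
  x = 9: RHS = 4, y in [2, 15]  -> 2 point(s)
  x = 10: RHS = 8, y in [5, 12]  -> 2 point(s)
  x = 11: RHS = 4, y in [2, 15]  -> 2 point(s)
  x = 12: RHS = 15, y in [7, 10]  -> 2 point(s)
  x = 13: RHS = 13, y in [8, 9]  -> 2 point(s)
  x = 14: RHS = 4, y in [2, 15]  -> 2 point(s)
Affine points: 20. Add the point at infinity: total = 21.

#E(F_17) = 21


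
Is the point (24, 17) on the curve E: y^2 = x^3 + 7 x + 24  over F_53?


Check whether y^2 = x^3 + 7 x + 24 (mod 53) for (x, y) = (24, 17).
LHS: y^2 = 17^2 mod 53 = 24
RHS: x^3 + 7 x + 24 = 24^3 + 7*24 + 24 mod 53 = 24
LHS = RHS

Yes, on the curve


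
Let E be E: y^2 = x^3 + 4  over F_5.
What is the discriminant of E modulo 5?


4 a^3 + 27 b^2 = 4*0^3 + 27*4^2 = 0 + 432 = 432
Delta = -16 * (432) = -6912
Delta mod 5 = 3

Delta = 3 (mod 5)


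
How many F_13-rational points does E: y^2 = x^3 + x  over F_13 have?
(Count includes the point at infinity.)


For each x in F_13, count y with y^2 = x^3 + 1 x + 0 mod 13:
  x = 0: RHS = 0, y in [0]  -> 1 point(s)
  x = 2: RHS = 10, y in [6, 7]  -> 2 point(s)
  x = 3: RHS = 4, y in [2, 11]  -> 2 point(s)
  x = 4: RHS = 3, y in [4, 9]  -> 2 point(s)
  x = 5: RHS = 0, y in [0]  -> 1 point(s)
  x = 6: RHS = 1, y in [1, 12]  -> 2 point(s)
  x = 7: RHS = 12, y in [5, 8]  -> 2 point(s)
  x = 8: RHS = 0, y in [0]  -> 1 point(s)
  x = 9: RHS = 10, y in [6, 7]  -> 2 point(s)
  x = 10: RHS = 9, y in [3, 10]  -> 2 point(s)
  x = 11: RHS = 3, y in [4, 9]  -> 2 point(s)
Affine points: 19. Add the point at infinity: total = 20.

#E(F_13) = 20


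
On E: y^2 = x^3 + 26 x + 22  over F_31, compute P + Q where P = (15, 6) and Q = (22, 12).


P != Q, so use the chord formula.
s = (y2 - y1) / (x2 - x1) = (6) / (7) mod 31 = 23
x3 = s^2 - x1 - x2 mod 31 = 23^2 - 15 - 22 = 27
y3 = s (x1 - x3) - y1 mod 31 = 23 * (15 - 27) - 6 = 28

P + Q = (27, 28)


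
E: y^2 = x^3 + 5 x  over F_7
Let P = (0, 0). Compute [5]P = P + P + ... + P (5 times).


k = 5 = 101_2 (binary, LSB first: 101)
Double-and-add from P = (0, 0):
  bit 0 = 1: acc = O + (0, 0) = (0, 0)
  bit 1 = 0: acc unchanged = (0, 0)
  bit 2 = 1: acc = (0, 0) + O = (0, 0)

5P = (0, 0)


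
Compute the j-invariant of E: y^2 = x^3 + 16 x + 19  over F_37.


Delta = -16(4 a^3 + 27 b^2) mod 37 = 4
-1728 * (4 a)^3 = -1728 * (4*16)^3 mod 37 = 26
j = 26 * 4^(-1) mod 37 = 25

j = 25 (mod 37)


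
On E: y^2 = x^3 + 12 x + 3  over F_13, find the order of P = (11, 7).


Compute successive multiples of P until we hit O:
  1P = (11, 7)
  2P = (8, 0)
  3P = (11, 6)
  4P = O

ord(P) = 4


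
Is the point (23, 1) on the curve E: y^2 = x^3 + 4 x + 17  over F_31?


Check whether y^2 = x^3 + 4 x + 17 (mod 31) for (x, y) = (23, 1).
LHS: y^2 = 1^2 mod 31 = 1
RHS: x^3 + 4 x + 17 = 23^3 + 4*23 + 17 mod 31 = 0
LHS != RHS

No, not on the curve


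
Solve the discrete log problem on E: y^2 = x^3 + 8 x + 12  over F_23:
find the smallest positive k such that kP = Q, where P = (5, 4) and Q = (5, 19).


Enumerate multiples of P until we hit Q = (5, 19):
  1P = (5, 4)
  2P = (6, 0)
  3P = (5, 19)
Match found at i = 3.

k = 3


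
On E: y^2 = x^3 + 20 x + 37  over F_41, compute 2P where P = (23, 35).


Doubling: s = (3 x1^2 + a) / (2 y1)
s = (3*23^2 + 20) / (2*35) mod 41 = 13
x3 = s^2 - 2 x1 mod 41 = 13^2 - 2*23 = 0
y3 = s (x1 - x3) - y1 mod 41 = 13 * (23 - 0) - 35 = 18

2P = (0, 18)


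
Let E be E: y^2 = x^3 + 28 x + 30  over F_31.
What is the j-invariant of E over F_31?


Delta = -16(4 a^3 + 27 b^2) mod 31 = 25
-1728 * (4 a)^3 = -1728 * (4*28)^3 mod 31 = 2
j = 2 * 25^(-1) mod 31 = 10

j = 10 (mod 31)


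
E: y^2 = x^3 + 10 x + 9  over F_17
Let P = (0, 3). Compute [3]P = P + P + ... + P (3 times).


k = 3 = 11_2 (binary, LSB first: 11)
Double-and-add from P = (0, 3):
  bit 0 = 1: acc = O + (0, 3) = (0, 3)
  bit 1 = 1: acc = (0, 3) + (16, 10) = (16, 7)

3P = (16, 7)


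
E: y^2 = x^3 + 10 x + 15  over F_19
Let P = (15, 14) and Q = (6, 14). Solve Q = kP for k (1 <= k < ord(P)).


Enumerate multiples of P until we hit Q = (6, 14):
  1P = (15, 14)
  2P = (12, 18)
  3P = (17, 14)
  4P = (6, 5)
  5P = (18, 2)
  6P = (2, 10)
  7P = (13, 10)
  8P = (14, 7)
  9P = (1, 8)
  10P = (9, 13)
  11P = (4, 10)
  12P = (5, 0)
  13P = (4, 9)
  14P = (9, 6)
  15P = (1, 11)
  16P = (14, 12)
  17P = (13, 9)
  18P = (2, 9)
  19P = (18, 17)
  20P = (6, 14)
Match found at i = 20.

k = 20


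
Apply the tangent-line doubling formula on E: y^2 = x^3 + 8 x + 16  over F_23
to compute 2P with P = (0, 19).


Doubling: s = (3 x1^2 + a) / (2 y1)
s = (3*0^2 + 8) / (2*19) mod 23 = 22
x3 = s^2 - 2 x1 mod 23 = 22^2 - 2*0 = 1
y3 = s (x1 - x3) - y1 mod 23 = 22 * (0 - 1) - 19 = 5

2P = (1, 5)


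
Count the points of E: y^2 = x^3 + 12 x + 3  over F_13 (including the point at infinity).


For each x in F_13, count y with y^2 = x^3 + 12 x + 3 mod 13:
  x = 0: RHS = 3, y in [4, 9]  -> 2 point(s)
  x = 1: RHS = 3, y in [4, 9]  -> 2 point(s)
  x = 2: RHS = 9, y in [3, 10]  -> 2 point(s)
  x = 3: RHS = 1, y in [1, 12]  -> 2 point(s)
  x = 7: RHS = 1, y in [1, 12]  -> 2 point(s)
  x = 8: RHS = 0, y in [0]  -> 1 point(s)
  x = 11: RHS = 10, y in [6, 7]  -> 2 point(s)
  x = 12: RHS = 3, y in [4, 9]  -> 2 point(s)
Affine points: 15. Add the point at infinity: total = 16.

#E(F_13) = 16


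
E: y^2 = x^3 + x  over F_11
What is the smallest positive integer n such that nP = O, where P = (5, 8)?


Compute successive multiples of P until we hit O:
  1P = (5, 8)
  2P = (5, 3)
  3P = O

ord(P) = 3


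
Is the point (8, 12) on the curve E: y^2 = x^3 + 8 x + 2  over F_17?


Check whether y^2 = x^3 + 8 x + 2 (mod 17) for (x, y) = (8, 12).
LHS: y^2 = 12^2 mod 17 = 8
RHS: x^3 + 8 x + 2 = 8^3 + 8*8 + 2 mod 17 = 0
LHS != RHS

No, not on the curve


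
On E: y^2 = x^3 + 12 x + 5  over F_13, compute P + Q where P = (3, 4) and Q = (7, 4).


P != Q, so use the chord formula.
s = (y2 - y1) / (x2 - x1) = (0) / (4) mod 13 = 0
x3 = s^2 - x1 - x2 mod 13 = 0^2 - 3 - 7 = 3
y3 = s (x1 - x3) - y1 mod 13 = 0 * (3 - 3) - 4 = 9

P + Q = (3, 9)


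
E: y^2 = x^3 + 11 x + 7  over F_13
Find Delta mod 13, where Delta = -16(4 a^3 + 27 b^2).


4 a^3 + 27 b^2 = 4*11^3 + 27*7^2 = 5324 + 1323 = 6647
Delta = -16 * (6647) = -106352
Delta mod 13 = 1

Delta = 1 (mod 13)


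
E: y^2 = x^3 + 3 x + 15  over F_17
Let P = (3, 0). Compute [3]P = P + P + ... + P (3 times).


k = 3 = 11_2 (binary, LSB first: 11)
Double-and-add from P = (3, 0):
  bit 0 = 1: acc = O + (3, 0) = (3, 0)
  bit 1 = 1: acc = (3, 0) + O = (3, 0)

3P = (3, 0)


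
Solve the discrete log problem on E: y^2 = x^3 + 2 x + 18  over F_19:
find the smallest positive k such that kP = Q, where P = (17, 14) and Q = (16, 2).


Enumerate multiples of P until we hit Q = (16, 2):
  1P = (17, 14)
  2P = (9, 9)
  3P = (2, 12)
  4P = (5, 18)
  5P = (14, 4)
  6P = (16, 2)
Match found at i = 6.

k = 6


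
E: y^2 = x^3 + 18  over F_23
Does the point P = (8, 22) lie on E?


Check whether y^2 = x^3 + 0 x + 18 (mod 23) for (x, y) = (8, 22).
LHS: y^2 = 22^2 mod 23 = 1
RHS: x^3 + 0 x + 18 = 8^3 + 0*8 + 18 mod 23 = 1
LHS = RHS

Yes, on the curve


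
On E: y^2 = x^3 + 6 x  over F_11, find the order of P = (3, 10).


Compute successive multiples of P until we hit O:
  1P = (3, 10)
  2P = (5, 1)
  3P = (4, 0)
  4P = (5, 10)
  5P = (3, 1)
  6P = O

ord(P) = 6


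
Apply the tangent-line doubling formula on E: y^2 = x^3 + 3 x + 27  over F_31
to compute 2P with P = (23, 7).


Doubling: s = (3 x1^2 + a) / (2 y1)
s = (3*23^2 + 3) / (2*7) mod 31 = 25
x3 = s^2 - 2 x1 mod 31 = 25^2 - 2*23 = 21
y3 = s (x1 - x3) - y1 mod 31 = 25 * (23 - 21) - 7 = 12

2P = (21, 12)


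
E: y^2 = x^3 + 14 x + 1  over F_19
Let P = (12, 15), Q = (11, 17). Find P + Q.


P != Q, so use the chord formula.
s = (y2 - y1) / (x2 - x1) = (2) / (18) mod 19 = 17
x3 = s^2 - x1 - x2 mod 19 = 17^2 - 12 - 11 = 0
y3 = s (x1 - x3) - y1 mod 19 = 17 * (12 - 0) - 15 = 18

P + Q = (0, 18)


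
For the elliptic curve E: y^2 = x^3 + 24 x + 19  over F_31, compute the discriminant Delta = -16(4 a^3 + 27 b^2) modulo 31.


4 a^3 + 27 b^2 = 4*24^3 + 27*19^2 = 55296 + 9747 = 65043
Delta = -16 * (65043) = -1040688
Delta mod 31 = 13

Delta = 13 (mod 31)


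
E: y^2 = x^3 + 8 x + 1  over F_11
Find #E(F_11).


For each x in F_11, count y with y^2 = x^3 + 8 x + 1 mod 11:
  x = 0: RHS = 1, y in [1, 10]  -> 2 point(s)
  x = 2: RHS = 3, y in [5, 6]  -> 2 point(s)
  x = 4: RHS = 9, y in [3, 8]  -> 2 point(s)
  x = 5: RHS = 1, y in [1, 10]  -> 2 point(s)
  x = 6: RHS = 1, y in [1, 10]  -> 2 point(s)
  x = 7: RHS = 4, y in [2, 9]  -> 2 point(s)
  x = 8: RHS = 5, y in [4, 7]  -> 2 point(s)
  x = 10: RHS = 3, y in [5, 6]  -> 2 point(s)
Affine points: 16. Add the point at infinity: total = 17.

#E(F_11) = 17


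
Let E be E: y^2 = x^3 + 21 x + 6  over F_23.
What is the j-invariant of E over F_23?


Delta = -16(4 a^3 + 27 b^2) mod 23 = 2
-1728 * (4 a)^3 = -1728 * (4*21)^3 mod 23 = 18
j = 18 * 2^(-1) mod 23 = 9

j = 9 (mod 23)


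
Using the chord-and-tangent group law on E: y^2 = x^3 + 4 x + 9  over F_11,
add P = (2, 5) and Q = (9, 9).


P != Q, so use the chord formula.
s = (y2 - y1) / (x2 - x1) = (4) / (7) mod 11 = 10
x3 = s^2 - x1 - x2 mod 11 = 10^2 - 2 - 9 = 1
y3 = s (x1 - x3) - y1 mod 11 = 10 * (2 - 1) - 5 = 5

P + Q = (1, 5)


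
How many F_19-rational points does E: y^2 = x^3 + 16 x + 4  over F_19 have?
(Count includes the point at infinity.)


For each x in F_19, count y with y^2 = x^3 + 16 x + 4 mod 19:
  x = 0: RHS = 4, y in [2, 17]  -> 2 point(s)
  x = 2: RHS = 6, y in [5, 14]  -> 2 point(s)
  x = 5: RHS = 0, y in [0]  -> 1 point(s)
  x = 8: RHS = 17, y in [6, 13]  -> 2 point(s)
  x = 10: RHS = 5, y in [9, 10]  -> 2 point(s)
  x = 12: RHS = 5, y in [9, 10]  -> 2 point(s)
  x = 15: RHS = 9, y in [3, 16]  -> 2 point(s)
  x = 16: RHS = 5, y in [9, 10]  -> 2 point(s)
  x = 18: RHS = 6, y in [5, 14]  -> 2 point(s)
Affine points: 17. Add the point at infinity: total = 18.

#E(F_19) = 18


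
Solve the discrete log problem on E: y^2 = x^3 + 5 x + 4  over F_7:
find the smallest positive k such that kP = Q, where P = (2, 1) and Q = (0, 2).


Enumerate multiples of P until we hit Q = (0, 2):
  1P = (2, 1)
  2P = (0, 2)
Match found at i = 2.

k = 2


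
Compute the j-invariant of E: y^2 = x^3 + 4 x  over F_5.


Delta = -16(4 a^3 + 27 b^2) mod 5 = 4
-1728 * (4 a)^3 = -1728 * (4*4)^3 mod 5 = 2
j = 2 * 4^(-1) mod 5 = 3

j = 3 (mod 5)


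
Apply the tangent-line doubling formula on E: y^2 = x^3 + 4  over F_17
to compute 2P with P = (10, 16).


Doubling: s = (3 x1^2 + a) / (2 y1)
s = (3*10^2 + 0) / (2*16) mod 17 = 3
x3 = s^2 - 2 x1 mod 17 = 3^2 - 2*10 = 6
y3 = s (x1 - x3) - y1 mod 17 = 3 * (10 - 6) - 16 = 13

2P = (6, 13)


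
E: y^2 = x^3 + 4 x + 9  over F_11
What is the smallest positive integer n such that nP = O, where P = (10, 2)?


Compute successive multiples of P until we hit O:
  1P = (10, 2)
  2P = (3, 2)
  3P = (9, 9)
  4P = (8, 6)
  5P = (8, 5)
  6P = (9, 2)
  7P = (3, 9)
  8P = (10, 9)
  ... (continuing to 9P)
  9P = O

ord(P) = 9


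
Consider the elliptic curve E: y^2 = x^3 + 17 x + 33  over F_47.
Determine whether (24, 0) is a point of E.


Check whether y^2 = x^3 + 17 x + 33 (mod 47) for (x, y) = (24, 0).
LHS: y^2 = 0^2 mod 47 = 0
RHS: x^3 + 17 x + 33 = 24^3 + 17*24 + 33 mod 47 = 24
LHS != RHS

No, not on the curve


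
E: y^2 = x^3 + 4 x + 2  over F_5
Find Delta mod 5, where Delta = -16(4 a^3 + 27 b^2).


4 a^3 + 27 b^2 = 4*4^3 + 27*2^2 = 256 + 108 = 364
Delta = -16 * (364) = -5824
Delta mod 5 = 1

Delta = 1 (mod 5)


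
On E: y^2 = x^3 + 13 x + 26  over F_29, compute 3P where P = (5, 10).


k = 3 = 11_2 (binary, LSB first: 11)
Double-and-add from P = (5, 10):
  bit 0 = 1: acc = O + (5, 10) = (5, 10)
  bit 1 = 1: acc = (5, 10) + (14, 20) = (3, 18)

3P = (3, 18)


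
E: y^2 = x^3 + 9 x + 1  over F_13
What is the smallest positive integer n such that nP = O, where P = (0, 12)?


Compute successive multiples of P until we hit O:
  1P = (0, 12)
  2P = (4, 6)
  3P = (8, 0)
  4P = (4, 7)
  5P = (0, 1)
  6P = O

ord(P) = 6


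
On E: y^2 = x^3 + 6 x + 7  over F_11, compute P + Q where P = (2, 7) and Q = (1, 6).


P != Q, so use the chord formula.
s = (y2 - y1) / (x2 - x1) = (10) / (10) mod 11 = 1
x3 = s^2 - x1 - x2 mod 11 = 1^2 - 2 - 1 = 9
y3 = s (x1 - x3) - y1 mod 11 = 1 * (2 - 9) - 7 = 8

P + Q = (9, 8)


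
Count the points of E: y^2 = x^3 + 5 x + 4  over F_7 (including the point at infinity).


For each x in F_7, count y with y^2 = x^3 + 5 x + 4 mod 7:
  x = 0: RHS = 4, y in [2, 5]  -> 2 point(s)
  x = 2: RHS = 1, y in [1, 6]  -> 2 point(s)
  x = 3: RHS = 4, y in [2, 5]  -> 2 point(s)
  x = 4: RHS = 4, y in [2, 5]  -> 2 point(s)
  x = 5: RHS = 0, y in [0]  -> 1 point(s)
Affine points: 9. Add the point at infinity: total = 10.

#E(F_7) = 10


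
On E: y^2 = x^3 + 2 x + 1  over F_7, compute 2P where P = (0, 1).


k = 2 = 10_2 (binary, LSB first: 01)
Double-and-add from P = (0, 1):
  bit 0 = 0: acc unchanged = O
  bit 1 = 1: acc = O + (1, 5) = (1, 5)

2P = (1, 5)


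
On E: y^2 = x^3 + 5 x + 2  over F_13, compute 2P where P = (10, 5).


Doubling: s = (3 x1^2 + a) / (2 y1)
s = (3*10^2 + 5) / (2*5) mod 13 = 11
x3 = s^2 - 2 x1 mod 13 = 11^2 - 2*10 = 10
y3 = s (x1 - x3) - y1 mod 13 = 11 * (10 - 10) - 5 = 8

2P = (10, 8)


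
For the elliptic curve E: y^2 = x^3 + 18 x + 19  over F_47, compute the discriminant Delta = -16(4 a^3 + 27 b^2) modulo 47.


4 a^3 + 27 b^2 = 4*18^3 + 27*19^2 = 23328 + 9747 = 33075
Delta = -16 * (33075) = -529200
Delta mod 47 = 20

Delta = 20 (mod 47)


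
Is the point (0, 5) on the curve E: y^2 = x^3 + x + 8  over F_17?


Check whether y^2 = x^3 + 1 x + 8 (mod 17) for (x, y) = (0, 5).
LHS: y^2 = 5^2 mod 17 = 8
RHS: x^3 + 1 x + 8 = 0^3 + 1*0 + 8 mod 17 = 8
LHS = RHS

Yes, on the curve


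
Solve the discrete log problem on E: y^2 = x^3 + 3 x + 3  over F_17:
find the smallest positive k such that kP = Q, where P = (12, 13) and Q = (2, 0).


Enumerate multiples of P until we hit Q = (2, 0):
  1P = (12, 13)
  2P = (2, 0)
Match found at i = 2.

k = 2
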